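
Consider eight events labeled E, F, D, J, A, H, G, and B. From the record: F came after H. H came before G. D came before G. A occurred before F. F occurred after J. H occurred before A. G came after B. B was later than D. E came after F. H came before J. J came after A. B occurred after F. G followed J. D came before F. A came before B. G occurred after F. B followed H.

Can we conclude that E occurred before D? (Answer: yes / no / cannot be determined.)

Tracing the constraints gives D → F → E, so D must come before E.
That means E cannot be before D.

no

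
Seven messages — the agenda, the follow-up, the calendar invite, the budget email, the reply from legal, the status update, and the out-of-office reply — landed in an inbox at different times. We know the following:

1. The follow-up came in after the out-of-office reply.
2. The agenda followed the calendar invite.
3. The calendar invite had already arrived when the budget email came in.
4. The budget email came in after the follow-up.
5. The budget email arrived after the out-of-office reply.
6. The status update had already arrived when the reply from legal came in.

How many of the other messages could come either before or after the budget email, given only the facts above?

3

Forced before the budget email: the calendar invite, the follow-up, and the out-of-office reply.
That leaves the agenda, the reply from legal, and the status update with no forced order relative to the budget email — 3.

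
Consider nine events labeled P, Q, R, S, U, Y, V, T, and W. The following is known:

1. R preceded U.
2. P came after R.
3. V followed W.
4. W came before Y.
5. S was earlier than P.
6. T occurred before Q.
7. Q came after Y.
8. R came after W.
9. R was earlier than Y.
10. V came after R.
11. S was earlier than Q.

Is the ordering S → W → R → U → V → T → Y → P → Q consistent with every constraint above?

yes

Check each stated constraint against the proposed order — e.g. S is ahead of P; S is ahead of Q. Every pair is in the required order; nothing is violated.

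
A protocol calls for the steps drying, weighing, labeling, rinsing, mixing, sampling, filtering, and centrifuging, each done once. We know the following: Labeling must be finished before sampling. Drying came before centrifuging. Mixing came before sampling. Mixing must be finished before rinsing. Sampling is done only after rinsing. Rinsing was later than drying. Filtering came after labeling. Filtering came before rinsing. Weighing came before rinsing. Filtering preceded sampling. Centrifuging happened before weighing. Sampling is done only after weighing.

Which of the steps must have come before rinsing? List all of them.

centrifuging, drying, filtering, labeling, mixing, weighing

Directly stated before rinsing: drying, filtering, mixing, and weighing.
Centrifuging reaches rinsing via centrifuging → weighing → rinsing.
Labeling reaches rinsing via labeling → filtering → rinsing.
No chain forces sampling ahead of rinsing.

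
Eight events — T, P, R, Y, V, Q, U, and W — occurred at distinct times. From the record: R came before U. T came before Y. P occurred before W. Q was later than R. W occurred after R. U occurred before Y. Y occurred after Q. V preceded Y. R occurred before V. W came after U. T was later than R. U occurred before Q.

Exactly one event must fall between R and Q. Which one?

U

Tracing the constraints gives R → U → Q, so U sits after R and before Q.
No other event is forced both after R and before Q.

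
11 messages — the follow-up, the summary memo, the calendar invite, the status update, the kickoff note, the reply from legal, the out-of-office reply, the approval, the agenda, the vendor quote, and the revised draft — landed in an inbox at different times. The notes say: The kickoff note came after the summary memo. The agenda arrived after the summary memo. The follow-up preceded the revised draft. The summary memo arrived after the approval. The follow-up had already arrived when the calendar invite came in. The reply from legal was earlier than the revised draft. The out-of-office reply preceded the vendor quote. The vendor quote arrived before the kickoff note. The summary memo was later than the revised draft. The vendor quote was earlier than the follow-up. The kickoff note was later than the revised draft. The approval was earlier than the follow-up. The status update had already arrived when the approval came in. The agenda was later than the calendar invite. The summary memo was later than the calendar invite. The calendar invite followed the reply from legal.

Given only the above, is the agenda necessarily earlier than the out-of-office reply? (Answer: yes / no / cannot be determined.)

Tracing the constraints gives the out-of-office reply → the vendor quote → the follow-up → the calendar invite → the agenda, so the out-of-office reply must come before the agenda.
That means the agenda cannot be before the out-of-office reply.

no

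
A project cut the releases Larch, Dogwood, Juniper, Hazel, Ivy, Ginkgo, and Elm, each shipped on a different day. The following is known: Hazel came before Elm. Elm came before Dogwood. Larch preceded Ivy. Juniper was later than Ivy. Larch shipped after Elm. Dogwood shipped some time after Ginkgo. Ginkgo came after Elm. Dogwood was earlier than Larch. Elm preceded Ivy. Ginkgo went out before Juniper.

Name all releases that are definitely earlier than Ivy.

Dogwood, Elm, Ginkgo, Hazel, Larch

Directly stated before Ivy: Elm and Larch.
Dogwood reaches Ivy via Dogwood → Larch → Ivy.
Ginkgo reaches Ivy via Ginkgo → Dogwood → Larch → Ivy.
Hazel reaches Ivy via Hazel → Elm → Ivy.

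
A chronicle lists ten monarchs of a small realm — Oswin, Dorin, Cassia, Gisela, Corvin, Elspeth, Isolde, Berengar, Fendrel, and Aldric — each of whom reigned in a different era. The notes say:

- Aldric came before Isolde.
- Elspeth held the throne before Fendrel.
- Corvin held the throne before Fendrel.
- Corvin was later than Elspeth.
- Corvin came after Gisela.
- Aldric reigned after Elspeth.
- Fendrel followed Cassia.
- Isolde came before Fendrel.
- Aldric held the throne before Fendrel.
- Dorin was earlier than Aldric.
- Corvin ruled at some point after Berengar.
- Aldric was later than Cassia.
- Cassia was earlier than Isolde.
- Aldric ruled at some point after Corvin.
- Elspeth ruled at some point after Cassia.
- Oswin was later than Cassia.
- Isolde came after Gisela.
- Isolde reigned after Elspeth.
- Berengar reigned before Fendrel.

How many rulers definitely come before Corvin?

Directly stated before Corvin: Berengar, Elspeth, and Gisela.
Cassia reaches Corvin via Cassia → Elspeth → Corvin.
No chain forces Fendrel (or any of the others) ahead of Corvin.
That's Berengar, Cassia, Elspeth, and Gisela — 4 in all.

4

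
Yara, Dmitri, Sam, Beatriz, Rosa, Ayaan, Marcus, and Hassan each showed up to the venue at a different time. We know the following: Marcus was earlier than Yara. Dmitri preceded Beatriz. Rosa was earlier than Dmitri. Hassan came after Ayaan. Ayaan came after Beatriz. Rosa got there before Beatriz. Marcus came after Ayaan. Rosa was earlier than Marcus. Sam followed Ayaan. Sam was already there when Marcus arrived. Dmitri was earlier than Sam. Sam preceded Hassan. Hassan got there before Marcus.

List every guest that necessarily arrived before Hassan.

Directly stated before Hassan: Ayaan and Sam.
Beatriz reaches Hassan via Beatriz → Ayaan → Hassan.
Dmitri reaches Hassan via Dmitri → Sam → Hassan.
Rosa reaches Hassan via Rosa → Beatriz → Ayaan → Hassan.

Ayaan, Beatriz, Dmitri, Rosa, Sam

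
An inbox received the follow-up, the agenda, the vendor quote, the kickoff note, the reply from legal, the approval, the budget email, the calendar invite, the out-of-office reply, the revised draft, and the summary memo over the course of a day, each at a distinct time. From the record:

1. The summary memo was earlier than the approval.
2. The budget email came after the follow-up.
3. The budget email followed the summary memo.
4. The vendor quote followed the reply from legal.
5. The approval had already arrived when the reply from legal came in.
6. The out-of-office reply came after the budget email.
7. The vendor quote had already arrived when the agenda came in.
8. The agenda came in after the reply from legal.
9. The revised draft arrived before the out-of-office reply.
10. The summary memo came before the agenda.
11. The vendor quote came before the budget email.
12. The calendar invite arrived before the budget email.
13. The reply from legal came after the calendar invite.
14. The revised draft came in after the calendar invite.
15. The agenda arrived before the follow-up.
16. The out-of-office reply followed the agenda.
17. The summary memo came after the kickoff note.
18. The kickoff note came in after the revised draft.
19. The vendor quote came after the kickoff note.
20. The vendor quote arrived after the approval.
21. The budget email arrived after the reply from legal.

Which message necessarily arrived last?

the out-of-office reply

Every other message has a chain of constraints placing it before the out-of-office reply, so the out-of-office reply is last.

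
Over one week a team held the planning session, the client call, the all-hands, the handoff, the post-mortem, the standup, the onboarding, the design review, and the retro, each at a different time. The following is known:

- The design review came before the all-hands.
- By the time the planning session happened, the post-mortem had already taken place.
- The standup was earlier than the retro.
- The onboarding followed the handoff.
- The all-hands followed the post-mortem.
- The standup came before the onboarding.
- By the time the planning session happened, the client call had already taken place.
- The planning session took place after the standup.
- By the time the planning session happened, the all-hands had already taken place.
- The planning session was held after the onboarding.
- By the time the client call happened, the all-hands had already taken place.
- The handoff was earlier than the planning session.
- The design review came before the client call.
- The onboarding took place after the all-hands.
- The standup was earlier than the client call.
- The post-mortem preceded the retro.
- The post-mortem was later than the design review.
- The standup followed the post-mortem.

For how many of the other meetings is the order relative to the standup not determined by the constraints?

Forced before the standup: the design review and the post-mortem; forced after the standup: the client call, the onboarding, the planning session, and the retro.
That leaves the all-hands and the handoff with no forced order relative to the standup — 2.

2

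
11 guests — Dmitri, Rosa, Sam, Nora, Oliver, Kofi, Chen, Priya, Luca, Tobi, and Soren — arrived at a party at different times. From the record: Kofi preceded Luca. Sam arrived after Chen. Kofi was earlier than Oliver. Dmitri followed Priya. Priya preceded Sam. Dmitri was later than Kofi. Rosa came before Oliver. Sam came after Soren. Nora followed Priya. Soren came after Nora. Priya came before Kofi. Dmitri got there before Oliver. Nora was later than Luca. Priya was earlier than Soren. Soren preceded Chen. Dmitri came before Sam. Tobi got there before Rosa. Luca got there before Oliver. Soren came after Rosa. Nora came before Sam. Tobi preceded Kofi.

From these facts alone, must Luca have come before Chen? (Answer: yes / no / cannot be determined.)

yes

Chain the constraints: Luca → Nora → Soren → Chen. Each link is directly stated, so Luca comes before Chen.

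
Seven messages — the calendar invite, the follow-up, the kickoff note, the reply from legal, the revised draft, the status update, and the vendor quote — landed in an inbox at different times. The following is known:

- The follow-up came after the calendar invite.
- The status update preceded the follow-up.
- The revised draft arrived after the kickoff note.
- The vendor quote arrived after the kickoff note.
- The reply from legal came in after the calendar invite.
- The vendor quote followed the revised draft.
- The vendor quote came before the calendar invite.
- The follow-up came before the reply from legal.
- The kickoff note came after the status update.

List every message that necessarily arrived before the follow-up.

Directly stated before the follow-up: the calendar invite and the status update.
The kickoff note reaches the follow-up via the kickoff note → the vendor quote → the calendar invite → the follow-up.
The revised draft reaches the follow-up via the revised draft → the vendor quote → the calendar invite → the follow-up.
The vendor quote reaches the follow-up via the vendor quote → the calendar invite → the follow-up.

the calendar invite, the kickoff note, the revised draft, the status update, the vendor quote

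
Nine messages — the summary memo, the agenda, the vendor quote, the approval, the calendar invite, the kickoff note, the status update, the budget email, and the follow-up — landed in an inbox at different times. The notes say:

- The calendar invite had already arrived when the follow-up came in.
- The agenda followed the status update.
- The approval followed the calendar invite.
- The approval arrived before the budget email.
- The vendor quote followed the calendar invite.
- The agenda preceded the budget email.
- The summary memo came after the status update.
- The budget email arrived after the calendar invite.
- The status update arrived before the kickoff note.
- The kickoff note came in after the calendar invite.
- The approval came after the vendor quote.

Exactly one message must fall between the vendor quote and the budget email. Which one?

the approval

Tracing the constraints gives the vendor quote → the approval → the budget email, so the approval sits after the vendor quote and before the budget email.
No other message is forced both after the vendor quote and before the budget email.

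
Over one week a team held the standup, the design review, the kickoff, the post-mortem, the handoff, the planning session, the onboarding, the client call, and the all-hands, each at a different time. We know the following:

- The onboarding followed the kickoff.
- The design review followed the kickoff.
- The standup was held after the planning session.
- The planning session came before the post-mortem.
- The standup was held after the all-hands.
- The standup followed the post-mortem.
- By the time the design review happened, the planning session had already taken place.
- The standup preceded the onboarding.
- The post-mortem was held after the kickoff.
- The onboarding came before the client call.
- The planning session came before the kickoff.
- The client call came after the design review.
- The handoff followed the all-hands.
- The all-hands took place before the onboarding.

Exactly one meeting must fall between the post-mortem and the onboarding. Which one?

the standup

Tracing the constraints gives the post-mortem → the standup → the onboarding, so the standup sits after the post-mortem and before the onboarding.
No other meeting is forced both after the post-mortem and before the onboarding.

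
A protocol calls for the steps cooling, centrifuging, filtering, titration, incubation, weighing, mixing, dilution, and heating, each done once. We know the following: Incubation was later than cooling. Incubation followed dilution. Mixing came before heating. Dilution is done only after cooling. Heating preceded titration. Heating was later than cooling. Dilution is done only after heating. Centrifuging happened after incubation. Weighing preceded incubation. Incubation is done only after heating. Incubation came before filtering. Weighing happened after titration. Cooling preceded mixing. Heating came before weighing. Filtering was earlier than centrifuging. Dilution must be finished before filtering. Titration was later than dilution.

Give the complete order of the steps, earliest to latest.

The constraints fix every adjacent pair, so only one ordering works:
cooling → mixing → heating → dilution → titration → weighing → incubation → filtering → centrifuging.

cooling, mixing, heating, dilution, titration, weighing, incubation, filtering, centrifuging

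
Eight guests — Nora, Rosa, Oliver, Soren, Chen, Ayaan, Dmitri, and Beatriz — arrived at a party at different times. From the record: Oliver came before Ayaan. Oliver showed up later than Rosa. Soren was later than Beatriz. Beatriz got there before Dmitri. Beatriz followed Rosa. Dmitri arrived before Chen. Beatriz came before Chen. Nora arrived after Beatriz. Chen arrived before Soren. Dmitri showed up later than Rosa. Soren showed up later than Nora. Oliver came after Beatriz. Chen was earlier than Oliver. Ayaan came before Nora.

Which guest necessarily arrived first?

Rosa has a chain of constraints placing them before every other guest, so Rosa must be first.

Rosa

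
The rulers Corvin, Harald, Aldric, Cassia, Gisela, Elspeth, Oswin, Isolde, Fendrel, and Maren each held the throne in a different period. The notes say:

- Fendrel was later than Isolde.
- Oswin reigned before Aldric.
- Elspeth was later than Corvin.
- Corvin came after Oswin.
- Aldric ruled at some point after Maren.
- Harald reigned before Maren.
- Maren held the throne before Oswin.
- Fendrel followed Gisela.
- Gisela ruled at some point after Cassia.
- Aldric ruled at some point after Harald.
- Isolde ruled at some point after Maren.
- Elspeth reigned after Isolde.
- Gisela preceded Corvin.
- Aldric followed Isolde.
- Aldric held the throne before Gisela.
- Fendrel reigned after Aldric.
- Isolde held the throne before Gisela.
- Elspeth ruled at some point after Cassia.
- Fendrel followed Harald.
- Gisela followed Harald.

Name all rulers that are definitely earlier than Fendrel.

Aldric, Cassia, Gisela, Harald, Isolde, Maren, Oswin

Directly stated before Fendrel: Aldric, Gisela, Harald, and Isolde.
Cassia reaches Fendrel via Cassia → Gisela → Fendrel.
Maren reaches Fendrel via Maren → Isolde → Fendrel.
Oswin reaches Fendrel via Oswin → Aldric → Fendrel.
No chain forces Elspeth (or any of the others) ahead of Fendrel.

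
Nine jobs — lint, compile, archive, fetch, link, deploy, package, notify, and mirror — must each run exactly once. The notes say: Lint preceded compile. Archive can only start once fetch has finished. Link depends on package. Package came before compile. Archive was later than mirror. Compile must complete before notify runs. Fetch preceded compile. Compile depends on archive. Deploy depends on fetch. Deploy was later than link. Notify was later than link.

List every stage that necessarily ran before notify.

Directly stated before notify: compile and link.
Archive reaches notify via archive → compile → notify.
Fetch reaches notify via fetch → compile → notify.
Lint reaches notify via lint → compile → notify.
Likewise mirror and package each reach notify by chaining the stated constraints.

archive, compile, fetch, link, lint, mirror, package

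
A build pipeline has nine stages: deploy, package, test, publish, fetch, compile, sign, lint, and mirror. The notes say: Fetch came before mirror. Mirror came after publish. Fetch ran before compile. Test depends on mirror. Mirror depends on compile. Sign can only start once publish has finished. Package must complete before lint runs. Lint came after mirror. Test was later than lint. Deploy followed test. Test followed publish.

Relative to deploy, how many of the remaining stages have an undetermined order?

1

Forced before deploy: compile, fetch, lint, mirror, package, publish, and test.
That leaves sign with no forced order relative to deploy — 1.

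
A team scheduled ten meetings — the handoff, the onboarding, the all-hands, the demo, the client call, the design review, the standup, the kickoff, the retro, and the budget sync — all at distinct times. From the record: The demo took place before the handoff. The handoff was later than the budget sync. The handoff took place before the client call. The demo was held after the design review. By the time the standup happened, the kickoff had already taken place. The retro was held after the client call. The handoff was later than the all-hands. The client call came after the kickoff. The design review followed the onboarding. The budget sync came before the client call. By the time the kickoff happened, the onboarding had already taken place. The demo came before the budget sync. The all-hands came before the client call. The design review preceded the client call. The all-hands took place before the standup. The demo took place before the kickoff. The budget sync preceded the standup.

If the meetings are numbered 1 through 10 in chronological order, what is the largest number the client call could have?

The client call must come before the retro — 1 meeting forced after it.
Everything else can be placed before the client call in some valid order, so the client call can sit as late as position 10 − 1 = 9.

9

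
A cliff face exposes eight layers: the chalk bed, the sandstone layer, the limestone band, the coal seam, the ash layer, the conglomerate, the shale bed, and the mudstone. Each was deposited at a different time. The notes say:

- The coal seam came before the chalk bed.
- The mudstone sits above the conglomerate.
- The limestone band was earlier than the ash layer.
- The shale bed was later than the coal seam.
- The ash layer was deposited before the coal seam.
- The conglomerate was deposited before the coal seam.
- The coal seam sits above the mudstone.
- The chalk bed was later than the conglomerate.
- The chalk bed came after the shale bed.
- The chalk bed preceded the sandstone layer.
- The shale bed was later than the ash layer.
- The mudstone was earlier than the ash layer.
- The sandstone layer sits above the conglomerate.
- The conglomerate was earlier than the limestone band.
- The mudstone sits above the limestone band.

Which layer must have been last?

Every other layer has a chain of constraints placing it before the sandstone layer, so the sandstone layer is last.

the sandstone layer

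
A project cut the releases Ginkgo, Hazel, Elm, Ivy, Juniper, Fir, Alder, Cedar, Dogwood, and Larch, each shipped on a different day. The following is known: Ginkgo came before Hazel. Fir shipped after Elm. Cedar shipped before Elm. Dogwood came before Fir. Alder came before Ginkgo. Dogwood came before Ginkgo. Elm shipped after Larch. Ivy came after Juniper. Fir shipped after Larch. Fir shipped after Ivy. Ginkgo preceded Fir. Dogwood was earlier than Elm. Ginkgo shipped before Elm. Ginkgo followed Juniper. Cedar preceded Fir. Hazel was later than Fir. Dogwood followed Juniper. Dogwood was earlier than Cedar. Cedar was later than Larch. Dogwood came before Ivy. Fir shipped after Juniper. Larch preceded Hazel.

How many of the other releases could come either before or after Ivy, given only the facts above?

Forced before Ivy: Dogwood and Juniper; forced after Ivy: Fir and Hazel.
That leaves Alder, Cedar, Elm, Ginkgo, and Larch with no forced order relative to Ivy — 5.

5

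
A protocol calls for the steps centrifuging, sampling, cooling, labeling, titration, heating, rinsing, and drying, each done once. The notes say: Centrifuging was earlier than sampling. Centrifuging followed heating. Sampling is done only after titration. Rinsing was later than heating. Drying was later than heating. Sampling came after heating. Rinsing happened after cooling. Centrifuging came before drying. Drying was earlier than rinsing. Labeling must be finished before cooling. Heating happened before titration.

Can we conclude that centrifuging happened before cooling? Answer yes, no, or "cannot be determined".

cannot be determined

No chain of stated constraints runs from centrifuging to cooling, and none runs from cooling to centrifuging either.
So the relative order of centrifuging and cooling is not fixed by the given facts.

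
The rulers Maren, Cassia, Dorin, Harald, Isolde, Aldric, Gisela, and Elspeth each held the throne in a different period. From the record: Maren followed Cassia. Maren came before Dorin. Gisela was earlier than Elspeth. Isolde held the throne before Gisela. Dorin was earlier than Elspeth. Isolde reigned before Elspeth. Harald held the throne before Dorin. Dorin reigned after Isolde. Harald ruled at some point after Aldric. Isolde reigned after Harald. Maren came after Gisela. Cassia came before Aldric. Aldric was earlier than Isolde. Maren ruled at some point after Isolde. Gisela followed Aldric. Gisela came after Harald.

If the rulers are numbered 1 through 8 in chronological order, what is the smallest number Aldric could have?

2

Cassia must come before Aldric — 1 forced predecessor.
Nothing else is forced ahead of Aldric, so their earliest slot is position 1 + 1 = 2.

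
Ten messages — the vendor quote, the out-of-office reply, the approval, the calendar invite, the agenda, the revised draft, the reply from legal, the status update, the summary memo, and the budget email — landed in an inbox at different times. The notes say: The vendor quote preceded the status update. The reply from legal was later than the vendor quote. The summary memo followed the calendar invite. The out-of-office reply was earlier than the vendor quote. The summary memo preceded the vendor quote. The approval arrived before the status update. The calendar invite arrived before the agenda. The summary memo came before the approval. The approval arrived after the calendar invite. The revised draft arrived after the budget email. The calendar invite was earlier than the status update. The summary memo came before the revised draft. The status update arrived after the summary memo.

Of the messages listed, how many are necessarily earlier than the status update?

Directly stated before the status update: the approval, the calendar invite, the summary memo, and the vendor quote.
The out-of-office reply reaches the status update via the out-of-office reply → the vendor quote → the status update.
That's the approval, the calendar invite, the out-of-office reply, the summary memo, and the vendor quote — 5 in all.

5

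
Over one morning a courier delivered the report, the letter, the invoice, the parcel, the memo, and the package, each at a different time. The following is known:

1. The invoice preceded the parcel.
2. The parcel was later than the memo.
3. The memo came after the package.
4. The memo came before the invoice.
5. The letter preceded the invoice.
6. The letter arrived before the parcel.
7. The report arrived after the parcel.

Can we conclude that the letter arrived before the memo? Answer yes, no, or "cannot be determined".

cannot be determined

No chain of stated constraints runs from the letter to the memo, and none runs from the memo to the letter either.
So the relative order of the letter and the memo is not fixed by the given facts.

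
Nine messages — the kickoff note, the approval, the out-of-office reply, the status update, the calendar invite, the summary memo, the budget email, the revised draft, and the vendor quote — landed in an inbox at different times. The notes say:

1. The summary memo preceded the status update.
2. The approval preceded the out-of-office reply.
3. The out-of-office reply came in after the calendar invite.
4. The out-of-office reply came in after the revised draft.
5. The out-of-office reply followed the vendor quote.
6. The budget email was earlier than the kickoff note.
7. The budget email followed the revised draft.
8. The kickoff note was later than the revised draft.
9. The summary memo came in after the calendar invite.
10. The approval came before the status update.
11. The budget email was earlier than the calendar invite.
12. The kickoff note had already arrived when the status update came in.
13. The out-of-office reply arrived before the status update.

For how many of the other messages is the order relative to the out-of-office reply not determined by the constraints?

Forced before the out-of-office reply: the approval, the budget email, the calendar invite, the revised draft, and the vendor quote; forced after the out-of-office reply: the status update.
That leaves the kickoff note and the summary memo with no forced order relative to the out-of-office reply — 2.

2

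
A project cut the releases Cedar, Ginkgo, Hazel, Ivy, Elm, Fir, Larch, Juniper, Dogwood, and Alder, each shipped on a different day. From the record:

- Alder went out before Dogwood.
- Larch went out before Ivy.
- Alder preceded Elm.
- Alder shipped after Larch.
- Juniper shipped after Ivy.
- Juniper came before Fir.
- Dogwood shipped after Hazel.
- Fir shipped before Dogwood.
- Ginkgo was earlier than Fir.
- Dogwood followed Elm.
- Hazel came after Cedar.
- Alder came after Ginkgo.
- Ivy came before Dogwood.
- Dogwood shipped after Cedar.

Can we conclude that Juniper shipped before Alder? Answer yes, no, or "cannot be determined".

cannot be determined

No chain of stated constraints runs from Juniper to Alder, and none runs from Alder to Juniper either.
So the relative order of Juniper and Alder is not fixed by the given facts.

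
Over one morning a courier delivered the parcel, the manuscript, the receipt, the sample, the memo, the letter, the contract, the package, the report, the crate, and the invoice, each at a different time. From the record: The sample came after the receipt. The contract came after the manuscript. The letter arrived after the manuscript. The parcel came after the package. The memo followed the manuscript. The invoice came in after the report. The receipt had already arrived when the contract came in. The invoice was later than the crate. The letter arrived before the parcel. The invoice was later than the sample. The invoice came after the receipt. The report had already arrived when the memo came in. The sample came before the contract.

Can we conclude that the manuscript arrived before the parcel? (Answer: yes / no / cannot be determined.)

yes

Chain the constraints: the manuscript → the letter → the parcel. Each link is directly stated, so the manuscript comes before the parcel.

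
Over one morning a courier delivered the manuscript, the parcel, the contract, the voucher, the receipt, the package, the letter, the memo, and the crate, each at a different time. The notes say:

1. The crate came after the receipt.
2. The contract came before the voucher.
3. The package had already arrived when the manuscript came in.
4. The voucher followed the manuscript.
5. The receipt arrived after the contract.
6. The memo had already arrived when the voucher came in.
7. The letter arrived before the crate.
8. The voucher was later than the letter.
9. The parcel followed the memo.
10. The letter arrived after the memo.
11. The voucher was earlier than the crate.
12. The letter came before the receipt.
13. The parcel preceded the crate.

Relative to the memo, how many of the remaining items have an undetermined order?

3

Forced after the memo: the crate, the letter, the parcel, the receipt, and the voucher.
That leaves the contract, the manuscript, and the package with no forced order relative to the memo — 3.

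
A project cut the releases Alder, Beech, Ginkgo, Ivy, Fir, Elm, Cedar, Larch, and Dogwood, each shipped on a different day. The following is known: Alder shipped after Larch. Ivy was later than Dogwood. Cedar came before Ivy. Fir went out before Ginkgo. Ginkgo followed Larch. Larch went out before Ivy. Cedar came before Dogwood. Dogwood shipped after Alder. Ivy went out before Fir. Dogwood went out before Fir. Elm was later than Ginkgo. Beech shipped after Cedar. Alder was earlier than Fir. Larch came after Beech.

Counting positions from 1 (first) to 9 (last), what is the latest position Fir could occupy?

7

Fir must come before Elm and Ginkgo — 2 releases forced after it.
Everything else can be placed before Fir in some valid order, so Fir can sit as late as position 9 − 2 = 7.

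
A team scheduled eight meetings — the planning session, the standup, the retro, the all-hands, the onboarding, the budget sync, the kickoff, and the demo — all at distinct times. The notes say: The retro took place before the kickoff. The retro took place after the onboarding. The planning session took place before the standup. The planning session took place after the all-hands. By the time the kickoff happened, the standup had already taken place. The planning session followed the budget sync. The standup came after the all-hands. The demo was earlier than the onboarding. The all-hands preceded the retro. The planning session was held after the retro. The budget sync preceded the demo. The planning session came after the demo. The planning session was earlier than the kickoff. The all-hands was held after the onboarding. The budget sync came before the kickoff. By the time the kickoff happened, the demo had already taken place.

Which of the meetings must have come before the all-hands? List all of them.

Directly stated before the all-hands: the onboarding.
The budget sync reaches the all-hands via the budget sync → the demo → the onboarding → the all-hands.
The demo reaches the all-hands via the demo → the onboarding → the all-hands.
No chain forces the standup (or any of the others) ahead of the all-hands.

the budget sync, the demo, the onboarding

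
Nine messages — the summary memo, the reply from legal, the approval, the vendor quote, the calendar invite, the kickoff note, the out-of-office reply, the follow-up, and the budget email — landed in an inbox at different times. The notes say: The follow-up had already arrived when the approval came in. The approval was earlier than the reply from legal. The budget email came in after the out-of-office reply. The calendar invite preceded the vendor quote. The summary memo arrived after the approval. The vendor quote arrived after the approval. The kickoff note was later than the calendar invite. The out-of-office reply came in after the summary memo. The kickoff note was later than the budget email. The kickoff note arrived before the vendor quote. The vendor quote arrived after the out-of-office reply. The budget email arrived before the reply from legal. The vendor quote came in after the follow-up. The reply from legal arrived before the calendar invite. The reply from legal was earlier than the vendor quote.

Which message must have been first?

The follow-up has a chain of constraints placing it before every other message, so the follow-up must be first.

the follow-up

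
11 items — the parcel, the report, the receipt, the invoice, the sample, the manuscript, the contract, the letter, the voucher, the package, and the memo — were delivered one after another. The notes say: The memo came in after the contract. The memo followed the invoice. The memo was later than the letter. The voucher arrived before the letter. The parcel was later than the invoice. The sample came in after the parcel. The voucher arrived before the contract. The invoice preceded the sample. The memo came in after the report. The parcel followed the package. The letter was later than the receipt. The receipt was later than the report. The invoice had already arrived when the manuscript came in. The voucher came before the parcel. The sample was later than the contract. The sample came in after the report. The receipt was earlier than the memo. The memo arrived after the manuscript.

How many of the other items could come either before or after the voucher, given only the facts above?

Forced after the voucher: the contract, the letter, the memo, the parcel, and the sample.
That leaves the invoice, the manuscript, the package, the receipt, and the report with no forced order relative to the voucher — 5.

5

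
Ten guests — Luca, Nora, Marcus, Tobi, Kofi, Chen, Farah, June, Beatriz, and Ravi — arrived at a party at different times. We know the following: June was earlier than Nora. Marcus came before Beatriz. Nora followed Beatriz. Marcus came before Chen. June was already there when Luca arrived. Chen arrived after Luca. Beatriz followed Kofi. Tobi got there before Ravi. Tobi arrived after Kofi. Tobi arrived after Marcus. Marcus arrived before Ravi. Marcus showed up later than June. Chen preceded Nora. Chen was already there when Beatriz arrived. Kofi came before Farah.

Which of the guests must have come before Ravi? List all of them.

June, Kofi, Marcus, Tobi

Directly stated before Ravi: Marcus and Tobi.
June reaches Ravi via June → Marcus → Ravi.
Kofi reaches Ravi via Kofi → Tobi → Ravi.
No chain forces Beatriz (or any of the others) ahead of Ravi.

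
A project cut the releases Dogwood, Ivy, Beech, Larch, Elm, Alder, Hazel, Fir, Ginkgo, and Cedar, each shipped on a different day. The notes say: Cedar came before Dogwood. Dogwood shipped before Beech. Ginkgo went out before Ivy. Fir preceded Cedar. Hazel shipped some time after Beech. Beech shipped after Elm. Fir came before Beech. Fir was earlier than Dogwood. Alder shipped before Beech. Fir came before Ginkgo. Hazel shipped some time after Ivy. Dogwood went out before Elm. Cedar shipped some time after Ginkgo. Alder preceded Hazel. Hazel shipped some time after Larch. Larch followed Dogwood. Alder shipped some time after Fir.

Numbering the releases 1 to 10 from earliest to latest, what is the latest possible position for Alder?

Alder must come before Beech and Hazel — 2 releases forced after it.
Everything else can be placed before Alder in some valid order, so Alder can sit as late as position 10 − 2 = 8.

8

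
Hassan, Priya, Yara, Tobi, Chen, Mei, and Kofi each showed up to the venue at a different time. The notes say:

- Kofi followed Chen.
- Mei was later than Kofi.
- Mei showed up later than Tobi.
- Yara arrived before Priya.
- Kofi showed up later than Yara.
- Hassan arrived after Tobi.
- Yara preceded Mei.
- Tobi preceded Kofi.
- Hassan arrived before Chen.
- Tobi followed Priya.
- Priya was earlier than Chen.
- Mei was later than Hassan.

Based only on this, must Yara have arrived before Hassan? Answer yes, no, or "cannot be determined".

Chain the constraints: Yara → Priya → Tobi → Hassan. Each link is directly stated, so Yara comes before Hassan.

yes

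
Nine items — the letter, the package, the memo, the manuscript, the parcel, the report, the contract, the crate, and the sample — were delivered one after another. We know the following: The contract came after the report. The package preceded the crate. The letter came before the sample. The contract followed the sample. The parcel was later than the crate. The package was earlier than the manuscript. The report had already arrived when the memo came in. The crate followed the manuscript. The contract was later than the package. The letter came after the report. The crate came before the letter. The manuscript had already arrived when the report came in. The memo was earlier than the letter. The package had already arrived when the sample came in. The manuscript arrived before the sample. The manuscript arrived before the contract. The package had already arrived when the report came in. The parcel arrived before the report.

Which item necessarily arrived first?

The package has a chain of constraints placing it before every other item, so the package must be first.

the package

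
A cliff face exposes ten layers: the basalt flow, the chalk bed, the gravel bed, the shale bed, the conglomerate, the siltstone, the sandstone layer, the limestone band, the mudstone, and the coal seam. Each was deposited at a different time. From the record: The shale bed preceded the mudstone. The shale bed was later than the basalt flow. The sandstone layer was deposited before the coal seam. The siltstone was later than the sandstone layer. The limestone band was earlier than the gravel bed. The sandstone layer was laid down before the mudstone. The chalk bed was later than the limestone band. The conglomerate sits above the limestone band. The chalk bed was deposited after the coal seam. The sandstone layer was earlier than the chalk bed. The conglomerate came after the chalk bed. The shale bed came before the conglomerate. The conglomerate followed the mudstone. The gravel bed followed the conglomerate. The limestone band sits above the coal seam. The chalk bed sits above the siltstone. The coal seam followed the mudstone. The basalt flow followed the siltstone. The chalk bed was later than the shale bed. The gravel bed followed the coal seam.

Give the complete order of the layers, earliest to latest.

the sandstone layer, the siltstone, the basalt flow, the shale bed, the mudstone, the coal seam, the limestone band, the chalk bed, the conglomerate, the gravel bed

The constraints fix every adjacent pair, so only one ordering works:
the sandstone layer → the siltstone → the basalt flow → the shale bed → the mudstone → the coal seam → the limestone band → the chalk bed → the conglomerate → the gravel bed.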